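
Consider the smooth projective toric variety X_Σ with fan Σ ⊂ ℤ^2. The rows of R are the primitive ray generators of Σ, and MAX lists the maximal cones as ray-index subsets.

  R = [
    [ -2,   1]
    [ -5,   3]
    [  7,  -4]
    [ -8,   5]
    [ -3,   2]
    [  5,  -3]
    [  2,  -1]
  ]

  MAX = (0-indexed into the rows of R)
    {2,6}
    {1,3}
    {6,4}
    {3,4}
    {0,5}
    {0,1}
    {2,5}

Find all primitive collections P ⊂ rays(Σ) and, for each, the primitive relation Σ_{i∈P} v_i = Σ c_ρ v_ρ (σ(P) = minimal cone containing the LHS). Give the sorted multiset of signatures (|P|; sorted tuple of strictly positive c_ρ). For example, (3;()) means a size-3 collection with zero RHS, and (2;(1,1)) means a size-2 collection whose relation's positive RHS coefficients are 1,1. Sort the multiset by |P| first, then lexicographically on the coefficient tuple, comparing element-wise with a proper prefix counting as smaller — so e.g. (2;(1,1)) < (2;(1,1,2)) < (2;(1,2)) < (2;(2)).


Δ(Σ) — 7 vertices, 14 min non-faces:

  P={0,6}:  v_{0} + v_{6} = 0  ⇒ sig = (2;())
  P={1,5}:  v_{1} + v_{5} = 0  ⇒ sig = (2;())
  P={0,2}:  v_{0} + v_{2} = v_{5}  ⇒ sig = (2;(1))
  P={0,4}:  v_{0} + v_{4} = v_{1}  ⇒ sig = (2;(1))
  P={1,2}:  v_{1} + v_{2} = v_{6}  ⇒ sig = (2;(1))
  P={1,4}:  v_{1} + v_{4} = v_{3}  ⇒ sig = (2;(1))
  P={1,6}:  v_{1} + v_{6} = v_{4}  ⇒ sig = (2;(1))
  P={3,5}:  v_{3} + v_{5} = v_{4}  ⇒ sig = (2;(1))
  P={4,5}:  v_{4} + v_{5} = v_{6}  ⇒ sig = (2;(1))
  P={5,6}:  v_{5} + v_{6} = v_{2}  ⇒ sig = (2;(1))
  P={2,3}:  v_{2} + v_{3} = v_{4} + v_{6}  ⇒ sig = (2;(1,1))
  P={0,3}:  v_{0} + v_{3} = 2·v_{1}  ⇒ sig = (2;(2))
  P={2,4}:  v_{2} + v_{4} = 2·v_{6}  ⇒ sig = (2;(2))
  P={3,6}:  v_{3} + v_{6} = 2·v_{4}  ⇒ sig = (2;(2))

Sorted signature multiset PRS(X):
    (2;())
    (2;())
    (2;(1))
    (2;(1))
    (2;(1))
    (2;(1))
    (2;(1))
    (2;(1))
    (2;(1))
    (2;(1))
    (2;(1,1))
    (2;(2))
    (2;(2))
    (2;(2))


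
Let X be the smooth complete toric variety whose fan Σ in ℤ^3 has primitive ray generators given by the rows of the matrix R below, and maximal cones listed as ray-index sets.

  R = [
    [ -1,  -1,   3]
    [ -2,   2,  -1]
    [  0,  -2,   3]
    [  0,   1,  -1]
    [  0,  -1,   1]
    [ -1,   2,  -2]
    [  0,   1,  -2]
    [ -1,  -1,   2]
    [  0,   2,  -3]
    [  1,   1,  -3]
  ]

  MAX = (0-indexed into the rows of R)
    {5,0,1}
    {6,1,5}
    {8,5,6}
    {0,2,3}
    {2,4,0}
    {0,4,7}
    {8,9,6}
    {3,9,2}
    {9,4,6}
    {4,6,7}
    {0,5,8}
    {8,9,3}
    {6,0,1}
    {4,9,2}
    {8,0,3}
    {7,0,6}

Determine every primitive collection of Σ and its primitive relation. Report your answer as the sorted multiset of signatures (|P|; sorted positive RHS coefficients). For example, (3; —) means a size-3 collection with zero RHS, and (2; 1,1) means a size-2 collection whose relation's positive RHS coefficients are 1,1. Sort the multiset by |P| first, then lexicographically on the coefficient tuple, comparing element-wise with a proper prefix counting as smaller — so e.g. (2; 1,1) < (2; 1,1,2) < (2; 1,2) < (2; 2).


Σ has 24 primitive collections:

  {0,9}:  v_{0} + v_{9} = 0  ⇒ sig = (2; —)
  {2,8}:  v_{2} + v_{8} = 0  ⇒ sig = (2; —)
  {3,4}:  v_{3} + v_{4} = 0  ⇒ sig = (2; —)
  {2,6}:  v_{2} + v_{6} = v_{4}  ⇒ sig = (2; 1)
  {3,6}:  v_{3} + v_{6} = v_{8}  ⇒ sig = (2; 1)
  {4,8}:  v_{4} + v_{8} = v_{6}  ⇒ sig = (2; 1)
  {1,9}:  v_{1} + v_{9} = v_{5} + v_{6}  ⇒ sig = (2; 1,1)
  {2,5}:  v_{2} + v_{5} = v_{0} + v_{6}  ⇒ sig = (2; 1,1)
  {3,7}:  v_{3} + v_{7} = v_{0} + v_{6}  ⇒ sig = (2; 1,1)
  {5,9}:  v_{5} + v_{9} = v_{6} + v_{8}  ⇒ sig = (2; 1,1)
  {7,9}:  v_{7} + v_{9} = v_{4} + v_{6}  ⇒ sig = (2; 1,1)
  {1,3}:  v_{1} + v_{3} = v_{0} + v_{5} + v_{8}  ⇒ sig = (2; 1,1,1)
  {2,7}:  v_{2} + v_{7} = v_{0} + 2·v_{4}  ⇒ sig = (2; 1,2)
  {3,5}:  v_{3} + v_{5} = v_{0} + 2·v_{8}  ⇒ sig = (2; 1,2)
  {4,5}:  v_{4} + v_{5} = v_{0} + 2·v_{6}  ⇒ sig = (2; 1,2)
  {7,8}:  v_{7} + v_{8} = v_{0} + 2·v_{6}  ⇒ sig = (2; 1,2)
  {1,8}:  v_{1} + v_{8} = 2·v_{5}  ⇒ sig = (2; 2)
  {1,2}:  v_{1} + v_{2} = 2·v_{0} + 2·v_{6}  ⇒ sig = (2; 2,2)
  {1,4}:  v_{1} + v_{4} = 2·v_{0} + 3·v_{6}  ⇒ sig = (2; 2,3)
  {5,7}:  v_{5} + v_{7} = 2·v_{0} + 3·v_{6}  ⇒ sig = (2; 2,3)
  {1,7}:  v_{1} + v_{7} = 3·v_{0} + 4·v_{6}  ⇒ sig = (2; 3,4)
  {0,4,6}:  v_{0} + v_{4} + v_{6} = v_{7}  ⇒ sig = (3; 1)
  {0,5,6}:  v_{0} + v_{5} + v_{6} = v_{1}  ⇒ sig = (3; 1)
  {0,6,8}:  v_{0} + v_{6} + v_{8} = v_{5}  ⇒ sig = (3; 1)

Hence PRS(X_Σ) =
{ (2; —) ×3,  (2; 1) ×3,  (2; 1,1) ×5,  (2; 1,1,1),  (2; 1,2) ×4,  (2; 2),  (2; 2,2),  (2; 2,3) ×2,  (2; 3,4),  (3; 1) ×3 }


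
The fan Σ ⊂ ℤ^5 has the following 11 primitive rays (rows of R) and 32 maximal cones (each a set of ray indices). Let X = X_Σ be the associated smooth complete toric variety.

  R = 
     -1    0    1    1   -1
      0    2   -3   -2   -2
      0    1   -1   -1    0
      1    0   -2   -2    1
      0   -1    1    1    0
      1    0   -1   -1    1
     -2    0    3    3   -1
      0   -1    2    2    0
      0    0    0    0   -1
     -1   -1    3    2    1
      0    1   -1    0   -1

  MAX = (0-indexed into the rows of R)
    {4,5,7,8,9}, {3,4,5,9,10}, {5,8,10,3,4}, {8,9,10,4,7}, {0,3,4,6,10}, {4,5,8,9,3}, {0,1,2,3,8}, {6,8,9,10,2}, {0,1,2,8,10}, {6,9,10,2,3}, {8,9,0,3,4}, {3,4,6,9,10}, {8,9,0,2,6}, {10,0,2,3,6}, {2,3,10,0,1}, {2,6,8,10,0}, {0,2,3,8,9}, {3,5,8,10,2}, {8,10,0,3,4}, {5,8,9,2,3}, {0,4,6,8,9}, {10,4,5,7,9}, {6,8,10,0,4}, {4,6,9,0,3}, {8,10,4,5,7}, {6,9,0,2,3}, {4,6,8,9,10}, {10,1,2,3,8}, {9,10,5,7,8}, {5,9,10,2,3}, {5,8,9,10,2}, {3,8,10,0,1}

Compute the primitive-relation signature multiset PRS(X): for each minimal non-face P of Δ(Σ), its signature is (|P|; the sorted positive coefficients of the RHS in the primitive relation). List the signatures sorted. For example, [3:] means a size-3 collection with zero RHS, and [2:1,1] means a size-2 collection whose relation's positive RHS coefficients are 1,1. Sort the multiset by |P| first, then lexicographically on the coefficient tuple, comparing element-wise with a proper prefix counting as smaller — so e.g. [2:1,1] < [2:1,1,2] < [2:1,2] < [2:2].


Minimal non-faces — 17 found among 11 rays, 32 max cones:

  P={0,5}:  v_{0} + v_{5} = 0  →  sig = [2:]
  P={2,4}:  v_{2} + v_{4} = 0  →  sig = [2:]
  P={1,7}:  v_{1} + v_{7} = v_{8} + v_{10}  →  sig = [2:1,1]
  P={1,9}:  v_{1} + v_{9} = v_{0} + v_{2}  →  sig = [2:1,1]
  P={3,7}:  v_{3} + v_{7} = v_{4} + v_{5}  →  sig = [2:1,1]
  P={5,6}:  v_{5} + v_{6} = v_{9} + v_{10}  →  sig = [2:1,1]
  P={0,7}:  v_{0} + v_{7} = v_{4} + v_{8} + v_{9} + v_{10}  →  sig = [2:1,1,1,1]
  P={1,4}:  v_{1} + v_{4} = v_{0} + v_{3} + v_{8} + v_{10}  →  sig = [2:1,1,1,1]
  P={1,5}:  v_{1} + v_{5} = v_{2} + v_{3} + v_{8} + v_{10}  →  sig = [2:1,1,1,1]
  P={2,7}:  v_{2} + v_{7} = v_{5} + v_{8} + v_{9} + v_{10}  →  sig = [2:1,1,1,1]
  P={1,6}:  v_{1} + v_{6} = 2·v_{0} + v_{2} + v_{10}  →  sig = [2:1,1,2]
  P={6,7}:  v_{6} + v_{7} = v_{4} + v_{8} + 2·v_{9} + 2·v_{10}  →  sig = [2:1,1,2,2]
  P={0,9,10}:  v_{0} + v_{9} + v_{10} = v_{6}  →  sig = [3:1]
  P={3,6,8}:  v_{3} + v_{6} + v_{8} = v_{0}  →  sig = [3:1]
  P={3,8,9,10}:  v_{3} + v_{8} + v_{9} + v_{10} = 0  →  sig = [4:]
  P={0,2,3,8,10}:  v_{0} + v_{2} + v_{3} + v_{8} + v_{10} = v_{1}  →  sig = [5:1]
  P={4,5,8,9,10}:  v_{4} + v_{5} + v_{8} + v_{9} + v_{10} = v_{7}  →  sig = [5:1]

Sorted signature multiset PRS(X):
{ [2:] ×2,  [2:1,1] ×4,  [2:1,1,1,1] ×4,  [2:1,1,2],  [2:1,1,2,2],  [3:1] ×2,  [4:],  [5:1] ×2 }


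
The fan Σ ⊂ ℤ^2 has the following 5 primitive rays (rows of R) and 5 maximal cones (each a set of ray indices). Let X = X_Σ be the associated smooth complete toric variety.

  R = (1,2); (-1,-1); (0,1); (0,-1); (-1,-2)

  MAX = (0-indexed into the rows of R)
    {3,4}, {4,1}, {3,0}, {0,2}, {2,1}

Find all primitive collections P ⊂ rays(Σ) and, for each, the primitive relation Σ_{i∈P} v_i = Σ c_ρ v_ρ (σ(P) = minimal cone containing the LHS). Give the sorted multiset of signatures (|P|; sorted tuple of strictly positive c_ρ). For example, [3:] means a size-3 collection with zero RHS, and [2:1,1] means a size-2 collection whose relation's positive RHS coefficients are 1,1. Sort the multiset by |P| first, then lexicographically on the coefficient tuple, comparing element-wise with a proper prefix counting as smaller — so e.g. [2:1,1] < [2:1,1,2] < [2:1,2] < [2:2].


5 minimal non-faces of Δ(Σ) (on 5 rays):

  P = {0,4}:  v_{0} + v_{4} = 0 ; sig = [2:]
  P = {2,3}:  v_{2} + v_{3} = 0 ; sig = [2:]
  P = {0,1}:  v_{0} + v_{1} = v_{2} ; sig = [2:1]
  P = {1,3}:  v_{1} + v_{3} = v_{4} ; sig = [2:1]
  P = {2,4}:  v_{2} + v_{4} = v_{1} ; sig = [2:1]

Sorted signature multiset PRS(X):
    [2:]
    [2:]
    [2:1]
    [2:1]
    [2:1]


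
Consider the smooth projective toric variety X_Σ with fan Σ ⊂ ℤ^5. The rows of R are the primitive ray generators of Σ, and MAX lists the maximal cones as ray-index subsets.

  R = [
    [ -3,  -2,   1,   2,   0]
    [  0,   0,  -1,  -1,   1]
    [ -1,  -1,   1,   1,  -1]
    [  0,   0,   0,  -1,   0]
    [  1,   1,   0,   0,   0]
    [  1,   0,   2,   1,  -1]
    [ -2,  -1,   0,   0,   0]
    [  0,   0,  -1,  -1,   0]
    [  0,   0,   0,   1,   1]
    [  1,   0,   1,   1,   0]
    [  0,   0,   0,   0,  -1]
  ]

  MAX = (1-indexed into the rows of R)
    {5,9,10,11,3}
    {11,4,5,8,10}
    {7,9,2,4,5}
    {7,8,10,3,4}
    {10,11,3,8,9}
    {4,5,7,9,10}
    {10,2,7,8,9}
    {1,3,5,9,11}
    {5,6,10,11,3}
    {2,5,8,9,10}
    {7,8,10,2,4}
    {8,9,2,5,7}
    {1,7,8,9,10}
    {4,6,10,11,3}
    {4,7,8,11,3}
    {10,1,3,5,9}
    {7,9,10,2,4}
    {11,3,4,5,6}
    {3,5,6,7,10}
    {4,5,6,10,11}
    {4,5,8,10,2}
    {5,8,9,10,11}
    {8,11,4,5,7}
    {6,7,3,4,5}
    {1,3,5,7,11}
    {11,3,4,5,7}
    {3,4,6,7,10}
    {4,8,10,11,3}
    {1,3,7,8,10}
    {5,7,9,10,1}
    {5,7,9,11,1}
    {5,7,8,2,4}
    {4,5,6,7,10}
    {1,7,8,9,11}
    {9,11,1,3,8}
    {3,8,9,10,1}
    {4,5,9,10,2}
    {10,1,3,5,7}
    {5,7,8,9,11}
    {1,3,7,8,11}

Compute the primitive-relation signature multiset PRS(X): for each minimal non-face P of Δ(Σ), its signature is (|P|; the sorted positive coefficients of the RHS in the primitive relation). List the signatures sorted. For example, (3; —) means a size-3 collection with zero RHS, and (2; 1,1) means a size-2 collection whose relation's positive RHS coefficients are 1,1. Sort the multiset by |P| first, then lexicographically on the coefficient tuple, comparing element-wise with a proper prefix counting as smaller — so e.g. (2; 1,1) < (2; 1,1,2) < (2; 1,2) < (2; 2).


Primitive collections (20):

  P = {2,11}:  v_{2} + v_{11} = v_{8} ; sig = (2; 1)
  P = {2,6}:  v_{2} + v_{6} = v_{4} + v_{10} ; sig = (2; 1,1)
  P = {2,3}:  v_{2} + v_{3} = v_{7} + v_{8} + v_{10} ; sig = (2; 1,1,1)
  P = {6,8}:  v_{6} + v_{8} = v_{4} + v_{10} + v_{11} ; sig = (2; 1,1,1)
  P = {1,2}:  v_{1} + v_{2} = 2·v_{7} + v_{8} + v_{9} + v_{10} ; sig = (2; 1,1,1,2)
  P = {6,9}:  v_{6} + v_{9} = v_{5} + v_{7} + 2·v_{10} ; sig = (2; 1,1,2)
  P = {1,6}:  v_{1} + v_{6} = v_{3} + v_{5} + 2·v_{7} + 2·v_{10} ; sig = (2; 1,1,2,2)
  P = {1,4}:  v_{1} + v_{4} = 2·v_{7} + v_{10} ; sig = (2; 1,2)
  P = {4,9,11}:  v_{4} + v_{9} + v_{11} = 0 ; sig = (3; —)
  P = {3,5,8}:  v_{3} + v_{5} + v_{8} = v_{11} ; sig = (3; 1)
  P = {3,7,9}:  v_{3} + v_{7} + v_{9} = v_{1} ; sig = (3; 1)
  P = {4,8,9}:  v_{4} + v_{8} + v_{9} = v_{2} ; sig = (3; 1)
  P = {7,10,11}:  v_{7} + v_{10} + v_{11} = v_{3} ; sig = (3; 1)
  P = {3,4,9}:  v_{3} + v_{4} + v_{9} = v_{7} + v_{10} ; sig = (3; 1,1)
  P = {1,5,8}:  v_{1} + v_{5} + v_{8} = v_{7} + v_{9} + v_{11} ; sig = (3; 1,1,1)
  P = {6,7,11}:  v_{6} + v_{7} + v_{11} = 2·v_{3} + v_{4} + v_{5} ; sig = (3; 1,1,2)
  P = {1,10,11}:  v_{1} + v_{10} + v_{11} = 2·v_{3} + v_{9} ; sig = (3; 1,2)
  P = {5,7,8,10}:  v_{5} + v_{7} + v_{8} + v_{10} = 0 ; sig = (4; —)
  P = {3,4,5,10}:  v_{3} + v_{4} + v_{5} + v_{10} = v_{6} ; sig = (4; 1)
  P = {2,5,7,10}:  v_{2} + v_{5} + v_{7} + v_{10} = v_{4} + v_{9} ; sig = (4; 1,1)

Hence PRS(X_Σ) =
    |P|=2: 8 collections, coeffs (1), (1,1), (1,1,1), (1,1,1), (1,1,1,2), (1,1,2), (1,1,2,2), (1,2)
    |P|=3: 9 collections, coeffs (), (1), (1), (1), (1), (1,1), (1,1,1), (1,1,2), (1,2)
    |P|=4: 3 collections, coeffs (), (1), (1,1)


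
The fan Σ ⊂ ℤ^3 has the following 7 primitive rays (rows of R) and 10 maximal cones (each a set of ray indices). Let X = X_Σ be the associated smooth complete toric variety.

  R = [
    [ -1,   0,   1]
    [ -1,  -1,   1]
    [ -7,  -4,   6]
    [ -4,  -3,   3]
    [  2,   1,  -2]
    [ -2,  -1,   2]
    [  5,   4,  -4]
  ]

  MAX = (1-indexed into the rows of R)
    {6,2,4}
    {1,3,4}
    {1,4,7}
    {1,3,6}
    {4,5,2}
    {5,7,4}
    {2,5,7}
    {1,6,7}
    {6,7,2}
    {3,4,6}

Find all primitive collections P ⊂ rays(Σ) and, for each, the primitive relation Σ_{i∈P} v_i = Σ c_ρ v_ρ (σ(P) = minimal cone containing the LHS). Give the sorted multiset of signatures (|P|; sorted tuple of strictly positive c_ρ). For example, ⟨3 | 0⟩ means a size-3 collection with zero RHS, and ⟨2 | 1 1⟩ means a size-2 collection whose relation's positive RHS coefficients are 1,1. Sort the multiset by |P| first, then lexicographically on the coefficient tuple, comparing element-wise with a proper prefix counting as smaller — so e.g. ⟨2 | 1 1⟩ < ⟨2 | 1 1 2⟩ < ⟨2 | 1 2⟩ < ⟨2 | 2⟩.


9 minimal non-faces of Δ(Σ) (on 7 rays):

  {5,6}:  v_{5} + v_{6} = 0  ⟹  sig = ⟨2 | 0⟩
  {1,2}:  v_{1} + v_{2} = v_{6}  ⟹  sig = ⟨2 | 1⟩
  {1,5}:  v_{1} + v_{5} = v_{4} + v_{7}  ⟹  sig = ⟨2 | 1 1⟩
  {3,5}:  v_{3} + v_{5} = v_{1} + v_{4}  ⟹  sig = ⟨2 | 1 1⟩
  {2,3}:  v_{2} + v_{3} = v_{4} + 2·v_{6}  ⟹  sig = ⟨2 | 1 2⟩
  {3,7}:  v_{3} + v_{7} = 2·v_{1}  ⟹  sig = ⟨2 | 2⟩
  {2,4,7}:  v_{2} + v_{4} + v_{7} = 0  ⟹  sig = ⟨3 | 0⟩
  {1,4,6}:  v_{1} + v_{4} + v_{6} = v_{3}  ⟹  sig = ⟨3 | 1⟩
  {4,6,7}:  v_{4} + v_{6} + v_{7} = v_{1}  ⟹  sig = ⟨3 | 1⟩

so the primitive-relation signature multiset is
{ ⟨2 | 0⟩,  ⟨2 | 1⟩,  ⟨2 | 1 1⟩ ×2,  ⟨2 | 1 2⟩,  ⟨2 | 2⟩,  ⟨3 | 0⟩,  ⟨3 | 1⟩ ×2 }


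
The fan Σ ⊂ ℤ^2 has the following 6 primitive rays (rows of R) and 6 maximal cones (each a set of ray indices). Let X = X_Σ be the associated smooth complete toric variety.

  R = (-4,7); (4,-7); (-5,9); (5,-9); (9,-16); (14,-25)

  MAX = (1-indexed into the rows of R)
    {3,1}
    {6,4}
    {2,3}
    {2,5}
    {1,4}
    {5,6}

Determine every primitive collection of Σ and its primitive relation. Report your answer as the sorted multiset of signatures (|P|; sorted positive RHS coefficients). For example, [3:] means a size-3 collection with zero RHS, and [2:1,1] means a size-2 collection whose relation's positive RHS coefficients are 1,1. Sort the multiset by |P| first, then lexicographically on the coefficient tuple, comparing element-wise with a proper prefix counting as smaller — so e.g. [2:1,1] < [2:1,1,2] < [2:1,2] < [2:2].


Δ(Σ) — 6 vertices, 9 min non-faces:

  P={1,2}:  v_{1} + v_{2} = 0  ⇒ sig = [2:]
  P={3,4}:  v_{3} + v_{4} = 0  ⇒ sig = [2:]
  P={1,5}:  v_{1} + v_{5} = v_{4}  ⇒ sig = [2:1]
  P={2,4}:  v_{2} + v_{4} = v_{5}  ⇒ sig = [2:1]
  P={3,5}:  v_{3} + v_{5} = v_{2}  ⇒ sig = [2:1]
  P={3,6}:  v_{3} + v_{6} = v_{5}  ⇒ sig = [2:1]
  P={4,5}:  v_{4} + v_{5} = v_{6}  ⇒ sig = [2:1]
  P={1,6}:  v_{1} + v_{6} = 2·v_{4}  ⇒ sig = [2:2]
  P={2,6}:  v_{2} + v_{6} = 2·v_{5}  ⇒ sig = [2:2]

so the primitive-relation signature multiset is
    |P|=2: 9 collections, coeffs (), (), (1), (1), (1), (1), (1), (2), (2)


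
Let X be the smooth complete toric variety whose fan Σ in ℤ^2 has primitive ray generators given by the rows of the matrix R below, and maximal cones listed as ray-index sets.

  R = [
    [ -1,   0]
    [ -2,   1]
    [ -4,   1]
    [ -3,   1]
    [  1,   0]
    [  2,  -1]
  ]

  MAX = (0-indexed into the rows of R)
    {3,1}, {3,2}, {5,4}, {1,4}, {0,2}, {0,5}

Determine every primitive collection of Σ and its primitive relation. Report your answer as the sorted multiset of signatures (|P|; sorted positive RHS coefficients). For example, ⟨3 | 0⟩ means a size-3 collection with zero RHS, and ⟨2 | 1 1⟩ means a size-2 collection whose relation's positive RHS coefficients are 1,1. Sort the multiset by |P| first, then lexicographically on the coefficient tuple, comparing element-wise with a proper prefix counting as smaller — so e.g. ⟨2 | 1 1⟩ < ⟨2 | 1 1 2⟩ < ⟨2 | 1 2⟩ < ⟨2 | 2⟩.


9 minimal non-faces of Δ(Σ) (on 6 rays):

  • {0,4}:  v_{0} + v_{4} = 0 — sig = ⟨2 | 0⟩
  • {1,5}:  v_{1} + v_{5} = 0 — sig = ⟨2 | 0⟩
  • {0,1}:  v_{0} + v_{1} = v_{3} — sig = ⟨2 | 1⟩
  • {0,3}:  v_{0} + v_{3} = v_{2} — sig = ⟨2 | 1⟩
  • {2,4}:  v_{2} + v_{4} = v_{3} — sig = ⟨2 | 1⟩
  • {3,4}:  v_{3} + v_{4} = v_{1} — sig = ⟨2 | 1⟩
  • {3,5}:  v_{3} + v_{5} = v_{0} — sig = ⟨2 | 1⟩
  • {1,2}:  v_{1} + v_{2} = 2·v_{3} — sig = ⟨2 | 2⟩
  • {2,5}:  v_{2} + v_{5} = 2·v_{0} — sig = ⟨2 | 2⟩

Hence PRS(X_Σ) =
[⟨2 | 0⟩, ⟨2 | 0⟩, ⟨2 | 1⟩, ⟨2 | 1⟩, ⟨2 | 1⟩, ⟨2 | 1⟩, ⟨2 | 1⟩, ⟨2 | 2⟩, ⟨2 | 2⟩]


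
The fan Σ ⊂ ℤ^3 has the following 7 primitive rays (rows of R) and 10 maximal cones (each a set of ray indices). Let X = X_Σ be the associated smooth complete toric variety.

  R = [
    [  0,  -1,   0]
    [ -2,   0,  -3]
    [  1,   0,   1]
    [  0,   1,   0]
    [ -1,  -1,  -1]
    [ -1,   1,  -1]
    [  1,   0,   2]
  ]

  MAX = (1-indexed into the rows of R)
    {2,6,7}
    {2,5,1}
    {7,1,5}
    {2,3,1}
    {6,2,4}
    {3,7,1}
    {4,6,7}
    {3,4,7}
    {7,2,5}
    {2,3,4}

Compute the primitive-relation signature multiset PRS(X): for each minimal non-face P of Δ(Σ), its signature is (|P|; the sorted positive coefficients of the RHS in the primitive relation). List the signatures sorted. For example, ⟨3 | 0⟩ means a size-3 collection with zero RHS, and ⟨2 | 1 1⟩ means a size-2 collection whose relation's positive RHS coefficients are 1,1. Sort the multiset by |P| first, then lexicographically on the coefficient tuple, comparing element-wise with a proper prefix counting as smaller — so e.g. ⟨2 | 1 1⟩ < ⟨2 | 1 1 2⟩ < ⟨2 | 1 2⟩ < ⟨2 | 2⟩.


The 9 primitive collections of Σ (r=7, n=3):

  P={1,4}:  v_{1} + v_{4} = 0  →  sig = ⟨2 | 0⟩
  P={3,5}:  v_{3} + v_{5} = v_{1}  →  sig = ⟨2 | 1⟩
  P={3,6}:  v_{3} + v_{6} = v_{4}  →  sig = ⟨2 | 1⟩
  P={1,6}:  v_{1} + v_{6} = v_{2} + v_{7}  →  sig = ⟨2 | 1 1⟩
  P={4,5}:  v_{4} + v_{5} = v_{2} + v_{7}  →  sig = ⟨2 | 1 1⟩
  P={5,6}:  v_{5} + v_{6} = 2·v_{2} + 2·v_{7}  →  sig = ⟨2 | 2 2⟩
  P={2,3,7}:  v_{2} + v_{3} + v_{7} = 0  →  sig = ⟨3 | 0⟩
  P={1,2,7}:  v_{1} + v_{2} + v_{7} = v_{5}  →  sig = ⟨3 | 1⟩
  P={2,4,7}:  v_{2} + v_{4} + v_{7} = v_{6}  →  sig = ⟨3 | 1⟩

Sorted signature multiset PRS(X):
    |P|=2: 6 collections, coeffs (), (1), (1), (1,1), (1,1), (2,2)
    |P|=3: 3 collections, coeffs (), (1), (1)


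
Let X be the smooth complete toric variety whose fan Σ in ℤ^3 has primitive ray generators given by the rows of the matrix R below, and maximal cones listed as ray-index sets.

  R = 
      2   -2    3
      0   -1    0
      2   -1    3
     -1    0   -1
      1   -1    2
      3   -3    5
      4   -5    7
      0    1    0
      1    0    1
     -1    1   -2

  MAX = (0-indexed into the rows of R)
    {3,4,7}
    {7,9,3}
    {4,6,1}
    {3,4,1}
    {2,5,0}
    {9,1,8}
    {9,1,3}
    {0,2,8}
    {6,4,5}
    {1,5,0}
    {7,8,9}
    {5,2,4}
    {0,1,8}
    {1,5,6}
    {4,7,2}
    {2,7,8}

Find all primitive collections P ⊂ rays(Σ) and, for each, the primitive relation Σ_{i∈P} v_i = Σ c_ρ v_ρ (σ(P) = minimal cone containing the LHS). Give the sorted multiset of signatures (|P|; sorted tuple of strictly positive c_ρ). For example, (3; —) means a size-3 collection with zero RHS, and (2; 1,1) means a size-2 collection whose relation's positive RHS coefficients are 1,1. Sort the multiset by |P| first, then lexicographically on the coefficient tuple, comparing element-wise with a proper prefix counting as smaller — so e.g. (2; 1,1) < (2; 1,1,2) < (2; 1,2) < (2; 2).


The 22 primitive collections of Σ (r=10, n=3):

  {1,7}:  v_{1} + v_{7} = 0  so sig = (2; —)
  {3,8}:  v_{3} + v_{8} = 0  so sig = (2; —)
  {4,9}:  v_{4} + v_{9} = 0  so sig = (2; —)
  {0,4}:  v_{0} + v_{4} = v_{5}  so sig = (2; 1)
  {0,7}:  v_{0} + v_{7} = v_{2}  so sig = (2; 1)
  {1,2}:  v_{1} + v_{2} = v_{0}  so sig = (2; 1)
  {2,3}:  v_{2} + v_{3} = v_{4}  so sig = (2; 1)
  {2,9}:  v_{2} + v_{9} = v_{8}  so sig = (2; 1)
  {4,8}:  v_{4} + v_{8} = v_{2}  so sig = (2; 1)
  {5,9}:  v_{5} + v_{9} = v_{0}  so sig = (2; 1)
  {0,3}:  v_{0} + v_{3} = v_{1} + v_{4}  so sig = (2; 1,1)
  {0,9}:  v_{0} + v_{9} = v_{1} + v_{8}  so sig = (2; 1,1)
  {5,7}:  v_{5} + v_{7} = v_{2} + v_{4}  so sig = (2; 1,1)
  {5,8}:  v_{5} + v_{8} = v_{0} + v_{2}  so sig = (2; 1,1)
  {6,7}:  v_{6} + v_{7} = v_{4} + v_{5}  so sig = (2; 1,1)
  {6,8}:  v_{6} + v_{8} = v_{0} + v_{5}  so sig = (2; 1,1)
  {6,9}:  v_{6} + v_{9} = v_{1} + v_{5}  so sig = (2; 1,1)
  {0,6}:  v_{0} + v_{6} = v_{1} + 2·v_{5}  so sig = (2; 1,2)
  {3,5}:  v_{3} + v_{5} = v_{1} + 2·v_{4}  so sig = (2; 1,2)
  {2,6}:  v_{2} + v_{6} = 2·v_{5}  so sig = (2; 2)
  {3,6}:  v_{3} + v_{6} = 2·v_{1} + 3·v_{4}  so sig = (2; 2,3)
  {1,4,5}:  v_{1} + v_{4} + v_{5} = v_{6}  so sig = (3; 1)

Sorted signature multiset PRS(X):
    (2; —)
    (2; —)
    (2; —)
    (2; 1)
    (2; 1)
    (2; 1)
    (2; 1)
    (2; 1)
    (2; 1)
    (2; 1)
    (2; 1,1)
    (2; 1,1)
    (2; 1,1)
    (2; 1,1)
    (2; 1,1)
    (2; 1,1)
    (2; 1,1)
    (2; 1,2)
    (2; 1,2)
    (2; 2)
    (2; 2,3)
    (3; 1)


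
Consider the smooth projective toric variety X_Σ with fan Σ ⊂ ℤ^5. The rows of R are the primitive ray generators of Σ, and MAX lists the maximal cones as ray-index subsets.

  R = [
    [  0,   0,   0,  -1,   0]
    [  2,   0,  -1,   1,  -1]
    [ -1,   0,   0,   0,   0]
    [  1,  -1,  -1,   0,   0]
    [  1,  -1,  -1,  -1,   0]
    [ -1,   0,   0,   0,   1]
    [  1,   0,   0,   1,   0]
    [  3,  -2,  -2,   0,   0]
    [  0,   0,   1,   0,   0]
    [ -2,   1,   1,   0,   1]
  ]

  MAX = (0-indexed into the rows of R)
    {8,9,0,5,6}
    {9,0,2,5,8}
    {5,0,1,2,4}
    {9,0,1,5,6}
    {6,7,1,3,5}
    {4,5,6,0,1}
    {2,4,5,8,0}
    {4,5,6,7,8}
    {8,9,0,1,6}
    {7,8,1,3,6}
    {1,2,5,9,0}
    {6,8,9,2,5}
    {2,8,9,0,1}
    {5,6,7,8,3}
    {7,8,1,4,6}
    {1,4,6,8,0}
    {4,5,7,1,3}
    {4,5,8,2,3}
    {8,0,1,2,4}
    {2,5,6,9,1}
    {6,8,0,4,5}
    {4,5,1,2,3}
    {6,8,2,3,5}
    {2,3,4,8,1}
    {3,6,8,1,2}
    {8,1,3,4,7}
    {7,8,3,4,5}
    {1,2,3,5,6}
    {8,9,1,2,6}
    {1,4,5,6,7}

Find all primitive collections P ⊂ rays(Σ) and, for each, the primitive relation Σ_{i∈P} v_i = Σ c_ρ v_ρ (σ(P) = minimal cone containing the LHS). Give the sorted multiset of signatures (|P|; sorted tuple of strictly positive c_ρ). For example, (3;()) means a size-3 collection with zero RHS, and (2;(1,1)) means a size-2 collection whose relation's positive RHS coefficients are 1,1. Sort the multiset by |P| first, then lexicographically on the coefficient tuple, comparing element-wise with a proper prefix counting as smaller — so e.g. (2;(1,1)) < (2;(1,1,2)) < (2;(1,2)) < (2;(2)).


Minimal non-faces — 10 found among 10 rays, 30 max cones:

  • {0,3}:  v_{0} + v_{3} = v_{4} ; sig = (2;(1))
  • {3,9}:  v_{3} + v_{9} = v_{5} ; sig = (2;(1))
  • {4,9}:  v_{4} + v_{9} = v_{0} + v_{5} ; sig = (2;(1,1))
  • {7,9}:  v_{7} + v_{9} = v_{4} + v_{5} + v_{6} ; sig = (2;(1,1,1))
  • {0,7}:  v_{0} + v_{7} = 2·v_{4} + v_{6} ; sig = (2;(1,2))
  • {2,7}:  v_{2} + v_{7} = 2·v_{3} ; sig = (2;(2))
  • {0,2,6}:  v_{0} + v_{2} + v_{6} = 0 ; sig = (3;())
  • {1,5,8}:  v_{1} + v_{5} + v_{8} = v_{6} ; sig = (3;(1))
  • {2,4,6}:  v_{2} + v_{4} + v_{6} = v_{3} ; sig = (3;(1))
  • {3,4,6}:  v_{3} + v_{4} + v_{6} = v_{7} ; sig = (3;(1))

Hence PRS(X_Σ) =
{ (2;(1)) ×2,  (2;(1,1)),  (2;(1,1,1)),  (2;(1,2)),  (2;(2)),  (3;()),  (3;(1)) ×3 }


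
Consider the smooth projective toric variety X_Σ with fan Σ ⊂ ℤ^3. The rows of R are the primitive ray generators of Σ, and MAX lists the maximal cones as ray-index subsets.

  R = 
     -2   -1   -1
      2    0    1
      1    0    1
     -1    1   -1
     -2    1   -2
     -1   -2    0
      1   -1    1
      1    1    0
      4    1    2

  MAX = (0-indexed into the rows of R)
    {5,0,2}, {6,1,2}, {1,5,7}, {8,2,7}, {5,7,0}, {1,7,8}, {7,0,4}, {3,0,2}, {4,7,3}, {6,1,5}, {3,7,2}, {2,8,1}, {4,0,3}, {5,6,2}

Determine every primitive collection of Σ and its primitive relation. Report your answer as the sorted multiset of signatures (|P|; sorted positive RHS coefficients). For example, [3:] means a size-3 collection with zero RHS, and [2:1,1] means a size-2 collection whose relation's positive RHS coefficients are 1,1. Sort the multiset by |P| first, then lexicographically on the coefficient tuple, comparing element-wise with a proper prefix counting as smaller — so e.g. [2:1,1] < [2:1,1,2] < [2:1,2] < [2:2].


|primitive collections| = 20. Relations:

  P={3,6}:  v_{3} + v_{6} = 0  →  sig = [2:]
  P={0,6}:  v_{0} + v_{6} = v_{5}  →  sig = [2:1]
  P={0,8}:  v_{0} + v_{8} = v_{1}  →  sig = [2:1]
  P={1,3}:  v_{1} + v_{3} = v_{7}  →  sig = [2:1]
  P={2,4}:  v_{2} + v_{4} = v_{3}  →  sig = [2:1]
  P={3,5}:  v_{3} + v_{5} = v_{0}  →  sig = [2:1]
  P={6,7}:  v_{6} + v_{7} = v_{1}  →  sig = [2:1]
  P={0,1}:  v_{0} + v_{1} = v_{5} + v_{7}  →  sig = [2:1,1]
  P={4,6}:  v_{4} + v_{6} = v_{0} + v_{7}  →  sig = [2:1,1]
  P={5,8}:  v_{5} + v_{8} = v_{1} + v_{6}  →  sig = [2:1,1]
  P={1,4}:  v_{1} + v_{4} = v_{0} + 2·v_{7}  →  sig = [2:1,2]
  P={3,8}:  v_{3} + v_{8} = v_{2} + 2·v_{7}  →  sig = [2:1,2]
  P={4,5}:  v_{4} + v_{5} = 2·v_{0} + v_{7}  →  sig = [2:1,2]
  P={6,8}:  v_{6} + v_{8} = 2·v_{1} + v_{2}  →  sig = [2:1,2]
  P={4,8}:  v_{4} + v_{8} = 2·v_{7}  →  sig = [2:2]
  P={0,2,7}:  v_{0} + v_{2} + v_{7} = 0  →  sig = [3:]
  P={0,3,7}:  v_{0} + v_{3} + v_{7} = v_{4}  →  sig = [3:1]
  P={1,2,7}:  v_{1} + v_{2} + v_{7} = v_{8}  →  sig = [3:1]
  P={2,5,7}:  v_{2} + v_{5} + v_{7} = v_{6}  →  sig = [3:1]
  P={1,2,5}:  v_{1} + v_{2} + v_{5} = 2·v_{6}  →  sig = [3:2]

Signatures (|P|; sorted positive RHS coefficients), sorted:
    [2:]
    [2:1]
    [2:1]
    [2:1]
    [2:1]
    [2:1]
    [2:1]
    [2:1,1]
    [2:1,1]
    [2:1,1]
    [2:1,2]
    [2:1,2]
    [2:1,2]
    [2:1,2]
    [2:2]
    [3:]
    [3:1]
    [3:1]
    [3:1]
    [3:2]


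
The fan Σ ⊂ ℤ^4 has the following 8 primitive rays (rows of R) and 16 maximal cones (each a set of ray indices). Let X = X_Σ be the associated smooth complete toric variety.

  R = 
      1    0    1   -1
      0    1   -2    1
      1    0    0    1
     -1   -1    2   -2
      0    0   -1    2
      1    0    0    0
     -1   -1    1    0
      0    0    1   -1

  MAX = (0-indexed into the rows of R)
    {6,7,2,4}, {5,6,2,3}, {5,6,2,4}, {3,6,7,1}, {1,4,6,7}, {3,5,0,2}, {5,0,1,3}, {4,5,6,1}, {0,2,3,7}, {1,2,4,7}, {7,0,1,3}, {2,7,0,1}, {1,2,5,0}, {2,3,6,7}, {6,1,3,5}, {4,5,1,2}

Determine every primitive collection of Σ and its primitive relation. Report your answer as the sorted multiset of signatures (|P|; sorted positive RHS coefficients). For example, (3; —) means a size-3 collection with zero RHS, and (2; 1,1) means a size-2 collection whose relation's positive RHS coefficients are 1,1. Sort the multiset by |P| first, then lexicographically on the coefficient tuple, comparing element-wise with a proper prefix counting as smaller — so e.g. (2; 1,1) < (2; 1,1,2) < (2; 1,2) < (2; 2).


6 collections generate NE(X_Σ); each relation:

  {0,4}:  v_{0} + v_{4} = v_{2}  ⟹  sig = (2; 1)
  {3,4}:  v_{3} + v_{4} = v_{6}  ⟹  sig = (2; 1)
  {5,7}:  v_{5} + v_{7} = v_{0}  ⟹  sig = (2; 1)
  {0,6}:  v_{0} + v_{6} = v_{2} + v_{3}  ⟹  sig = (2; 1,1)
  {1,2,3}:  v_{1} + v_{2} + v_{3} = 0  ⟹  sig = (3; —)
  {1,2,6}:  v_{1} + v_{2} + v_{6} = v_{4}  ⟹  sig = (3; 1)

so the primitive-relation signature multiset is
{ (2; 1) ×3,  (2; 1,1),  (3; —),  (3; 1) }


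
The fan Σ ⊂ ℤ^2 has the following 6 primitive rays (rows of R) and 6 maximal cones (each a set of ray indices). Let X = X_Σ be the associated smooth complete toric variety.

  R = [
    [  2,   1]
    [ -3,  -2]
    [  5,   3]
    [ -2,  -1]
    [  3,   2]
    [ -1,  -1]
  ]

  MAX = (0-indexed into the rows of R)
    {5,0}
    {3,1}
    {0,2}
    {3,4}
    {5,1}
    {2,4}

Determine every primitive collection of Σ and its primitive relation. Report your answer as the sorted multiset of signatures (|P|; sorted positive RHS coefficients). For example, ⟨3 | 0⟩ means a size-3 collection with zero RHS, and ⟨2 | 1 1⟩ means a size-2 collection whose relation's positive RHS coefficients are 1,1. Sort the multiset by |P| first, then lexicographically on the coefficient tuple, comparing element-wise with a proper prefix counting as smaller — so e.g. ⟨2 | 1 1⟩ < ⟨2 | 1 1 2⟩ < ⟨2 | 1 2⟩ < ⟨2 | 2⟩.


Δ(Σ) — 6 vertices, 9 min non-faces:

  P = {0,3}:  v_{0} + v_{3} = 0  ⇒ sig = ⟨2 | 0⟩
  P = {1,4}:  v_{1} + v_{4} = 0  ⇒ sig = ⟨2 | 0⟩
  P = {0,1}:  v_{0} + v_{1} = v_{5}  ⇒ sig = ⟨2 | 1⟩
  P = {0,4}:  v_{0} + v_{4} = v_{2}  ⇒ sig = ⟨2 | 1⟩
  P = {1,2}:  v_{1} + v_{2} = v_{0}  ⇒ sig = ⟨2 | 1⟩
  P = {2,3}:  v_{2} + v_{3} = v_{4}  ⇒ sig = ⟨2 | 1⟩
  P = {3,5}:  v_{3} + v_{5} = v_{1}  ⇒ sig = ⟨2 | 1⟩
  P = {4,5}:  v_{4} + v_{5} = v_{0}  ⇒ sig = ⟨2 | 1⟩
  P = {2,5}:  v_{2} + v_{5} = 2·v_{0}  ⇒ sig = ⟨2 | 2⟩

Signatures (|P|; sorted positive RHS coefficients), sorted:
    ⟨2 | 0⟩
    ⟨2 | 0⟩
    ⟨2 | 1⟩
    ⟨2 | 1⟩
    ⟨2 | 1⟩
    ⟨2 | 1⟩
    ⟨2 | 1⟩
    ⟨2 | 1⟩
    ⟨2 | 2⟩


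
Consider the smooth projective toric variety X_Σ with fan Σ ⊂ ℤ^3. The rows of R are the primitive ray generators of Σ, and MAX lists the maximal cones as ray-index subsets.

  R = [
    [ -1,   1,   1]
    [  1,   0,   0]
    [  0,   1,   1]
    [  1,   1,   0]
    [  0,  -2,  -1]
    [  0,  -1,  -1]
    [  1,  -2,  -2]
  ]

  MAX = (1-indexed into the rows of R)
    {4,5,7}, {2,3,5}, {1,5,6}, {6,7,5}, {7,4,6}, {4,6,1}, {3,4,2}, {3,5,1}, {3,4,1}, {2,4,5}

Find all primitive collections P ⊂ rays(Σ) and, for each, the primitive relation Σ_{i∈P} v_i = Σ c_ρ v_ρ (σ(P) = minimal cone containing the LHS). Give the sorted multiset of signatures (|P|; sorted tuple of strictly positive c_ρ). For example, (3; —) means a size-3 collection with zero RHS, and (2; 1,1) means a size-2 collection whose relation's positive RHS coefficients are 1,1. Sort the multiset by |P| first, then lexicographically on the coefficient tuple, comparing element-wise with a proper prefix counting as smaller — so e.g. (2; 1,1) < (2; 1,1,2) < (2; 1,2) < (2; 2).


Primitive collections (9):

  P={3,6}:  v_{3} + v_{6} = 0 ; sig = (2; —)
  P={1,2}:  v_{1} + v_{2} = v_{3} ; sig = (2; 1)
  P={1,7}:  v_{1} + v_{7} = v_{6} ; sig = (2; 1)
  P={2,6}:  v_{2} + v_{6} = v_{4} + v_{5} ; sig = (2; 1,1)
  P={3,7}:  v_{3} + v_{7} = v_{4} + v_{5} ; sig = (2; 1,1)
  P={2,7}:  v_{2} + v_{7} = 2·v_{4} + 2·v_{5} ; sig = (2; 2,2)
  P={1,4,5}:  v_{1} + v_{4} + v_{5} = 0 ; sig = (3; —)
  P={3,4,5}:  v_{3} + v_{4} + v_{5} = v_{2} ; sig = (3; 1)
  P={4,5,6}:  v_{4} + v_{5} + v_{6} = v_{7} ; sig = (3; 1)

Signatures (|P|; sorted positive RHS coefficients), sorted:
[(2; —), (2; 1), (2; 1), (2; 1,1), (2; 1,1), (2; 2,2), (3; —), (3; 1), (3; 1)]


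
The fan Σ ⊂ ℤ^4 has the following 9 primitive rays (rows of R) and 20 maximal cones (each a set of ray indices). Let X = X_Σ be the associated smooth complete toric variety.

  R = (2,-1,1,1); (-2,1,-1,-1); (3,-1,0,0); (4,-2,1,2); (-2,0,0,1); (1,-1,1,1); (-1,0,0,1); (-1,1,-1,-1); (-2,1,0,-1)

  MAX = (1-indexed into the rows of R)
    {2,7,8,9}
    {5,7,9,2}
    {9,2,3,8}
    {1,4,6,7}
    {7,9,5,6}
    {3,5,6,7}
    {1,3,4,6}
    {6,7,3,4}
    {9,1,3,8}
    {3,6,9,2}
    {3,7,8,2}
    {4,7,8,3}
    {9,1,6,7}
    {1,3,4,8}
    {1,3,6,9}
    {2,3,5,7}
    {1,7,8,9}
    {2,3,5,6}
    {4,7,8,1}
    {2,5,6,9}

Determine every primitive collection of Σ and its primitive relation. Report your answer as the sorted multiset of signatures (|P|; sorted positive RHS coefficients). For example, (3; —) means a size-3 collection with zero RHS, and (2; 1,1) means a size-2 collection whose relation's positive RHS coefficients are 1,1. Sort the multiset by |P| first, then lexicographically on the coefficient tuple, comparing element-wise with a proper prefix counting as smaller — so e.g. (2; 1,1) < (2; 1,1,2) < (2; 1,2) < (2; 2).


11 collections generate NE(X_Σ); each relation:

  {1,2}:  v_{1} + v_{2} = 0 ; sig = (2; —)
  {6,8}:  v_{6} + v_{8} = 0 ; sig = (2; —)
  {4,9}:  v_{4} + v_{9} = v_{1} ; sig = (2; 1)
  {1,5}:  v_{1} + v_{5} = v_{6} + v_{7} ; sig = (2; 1,1)
  {2,4}:  v_{2} + v_{4} = v_{3} + v_{7} ; sig = (2; 1,1)
  {5,8}:  v_{5} + v_{8} = v_{2} + v_{7} ; sig = (2; 1,1)
  {4,5}:  v_{4} + v_{5} = v_{3} + v_{6} + 2·v_{7} ; sig = (2; 1,1,2)
  {3,7,9}:  v_{3} + v_{7} + v_{9} = 0 ; sig = (3; —)
  {1,3,7}:  v_{1} + v_{3} + v_{7} = v_{4} ; sig = (3; 1)
  {2,6,7}:  v_{2} + v_{6} + v_{7} = v_{5} ; sig = (3; 1)
  {3,5,9}:  v_{3} + v_{5} + v_{9} = v_{2} + v_{6} ; sig = (3; 1,1)

so the primitive-relation signature multiset is
{ (2; —) ×2,  (2; 1),  (2; 1,1) ×3,  (2; 1,1,2),  (3; —),  (3; 1) ×2,  (3; 1,1) }


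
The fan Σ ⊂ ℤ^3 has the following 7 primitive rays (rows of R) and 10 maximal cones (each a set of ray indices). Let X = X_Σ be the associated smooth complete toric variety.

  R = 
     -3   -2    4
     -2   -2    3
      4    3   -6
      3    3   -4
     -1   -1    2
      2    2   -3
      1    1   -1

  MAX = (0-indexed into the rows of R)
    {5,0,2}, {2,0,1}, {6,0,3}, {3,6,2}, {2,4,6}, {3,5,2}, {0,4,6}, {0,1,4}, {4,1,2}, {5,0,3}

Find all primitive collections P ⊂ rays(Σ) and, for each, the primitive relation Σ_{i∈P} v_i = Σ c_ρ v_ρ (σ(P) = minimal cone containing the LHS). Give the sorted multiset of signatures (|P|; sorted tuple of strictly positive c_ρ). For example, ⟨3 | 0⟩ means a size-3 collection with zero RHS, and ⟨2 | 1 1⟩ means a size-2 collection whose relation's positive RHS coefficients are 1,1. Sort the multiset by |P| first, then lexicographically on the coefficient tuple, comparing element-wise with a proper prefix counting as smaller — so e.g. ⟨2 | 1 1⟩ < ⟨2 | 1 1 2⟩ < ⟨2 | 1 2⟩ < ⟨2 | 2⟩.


Minimal non-faces — 9 found among 7 rays, 10 max cones:

  P = {1,5}:  v_{1} + v_{5} = 0  →  sig = ⟨2 | 0⟩
  P = {1,3}:  v_{1} + v_{3} = v_{6}  →  sig = ⟨2 | 1⟩
  P = {1,6}:  v_{1} + v_{6} = v_{4}  →  sig = ⟨2 | 1⟩
  P = {4,5}:  v_{4} + v_{5} = v_{6}  →  sig = ⟨2 | 1⟩
  P = {5,6}:  v_{5} + v_{6} = v_{3}  →  sig = ⟨2 | 1⟩
  P = {3,4}:  v_{3} + v_{4} = 2·v_{6}  →  sig = ⟨2 | 2⟩
  P = {0,2,4}:  v_{0} + v_{2} + v_{4} = 0  →  sig = ⟨3 | 0⟩
  P = {0,2,6}:  v_{0} + v_{2} + v_{6} = v_{5}  →  sig = ⟨3 | 1⟩
  P = {0,2,3}:  v_{0} + v_{2} + v_{3} = 2·v_{5}  →  sig = ⟨3 | 2⟩

Hence PRS(X_Σ) =
{ ⟨2 | 0⟩,  ⟨2 | 1⟩ ×4,  ⟨2 | 2⟩,  ⟨3 | 0⟩,  ⟨3 | 1⟩,  ⟨3 | 2⟩ }


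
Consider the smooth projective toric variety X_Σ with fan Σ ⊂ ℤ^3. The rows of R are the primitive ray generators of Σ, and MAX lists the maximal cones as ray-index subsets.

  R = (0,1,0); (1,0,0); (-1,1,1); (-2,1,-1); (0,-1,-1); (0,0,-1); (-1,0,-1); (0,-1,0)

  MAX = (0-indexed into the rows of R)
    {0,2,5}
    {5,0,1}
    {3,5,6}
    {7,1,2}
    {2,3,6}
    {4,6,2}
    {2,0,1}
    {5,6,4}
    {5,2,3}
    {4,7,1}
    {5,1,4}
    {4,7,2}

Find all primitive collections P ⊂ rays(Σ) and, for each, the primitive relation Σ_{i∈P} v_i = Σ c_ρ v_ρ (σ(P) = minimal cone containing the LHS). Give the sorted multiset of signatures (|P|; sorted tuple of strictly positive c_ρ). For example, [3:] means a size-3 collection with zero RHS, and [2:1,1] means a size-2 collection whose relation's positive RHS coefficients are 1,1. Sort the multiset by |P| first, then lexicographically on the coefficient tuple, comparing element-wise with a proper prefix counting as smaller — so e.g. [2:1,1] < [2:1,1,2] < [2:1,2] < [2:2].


14 collections generate NE(X_Σ); each relation:

  {0,7}:  v_{0} + v_{7} = 0  →  sig = [2:]
  {0,4}:  v_{0} + v_{4} = v_{5}  →  sig = [2:1]
  {1,6}:  v_{1} + v_{6} = v_{5}  →  sig = [2:1]
  {5,7}:  v_{5} + v_{7} = v_{4}  →  sig = [2:1]
  {3,7}:  v_{3} + v_{7} = v_{2} + v_{4} + v_{6}  →  sig = [2:1,1,1]
  {0,6}:  v_{0} + v_{6} = v_{2} + 2·v_{5}  →  sig = [2:1,2]
  {1,3}:  v_{1} + v_{3} = v_{2} + 2·v_{5}  →  sig = [2:1,2]
  {6,7}:  v_{6} + v_{7} = v_{2} + 2·v_{4}  →  sig = [2:1,2]
  {3,4}:  v_{3} + v_{4} = 2·v_{6}  →  sig = [2:2]
  {0,3}:  v_{0} + v_{3} = 2·v_{2} + 3·v_{5}  →  sig = [2:2,3]
  {1,2,4}:  v_{1} + v_{2} + v_{4} = 0  →  sig = [3:]
  {1,2,5}:  v_{1} + v_{2} + v_{5} = v_{0}  →  sig = [3:1]
  {2,4,5}:  v_{2} + v_{4} + v_{5} = v_{6}  →  sig = [3:1]
  {2,5,6}:  v_{2} + v_{5} + v_{6} = v_{3}  →  sig = [3:1]

so the primitive-relation signature multiset is
[[2:], [2:1], [2:1], [2:1], [2:1,1,1], [2:1,2], [2:1,2], [2:1,2], [2:2], [2:2,3], [3:], [3:1], [3:1], [3:1]]


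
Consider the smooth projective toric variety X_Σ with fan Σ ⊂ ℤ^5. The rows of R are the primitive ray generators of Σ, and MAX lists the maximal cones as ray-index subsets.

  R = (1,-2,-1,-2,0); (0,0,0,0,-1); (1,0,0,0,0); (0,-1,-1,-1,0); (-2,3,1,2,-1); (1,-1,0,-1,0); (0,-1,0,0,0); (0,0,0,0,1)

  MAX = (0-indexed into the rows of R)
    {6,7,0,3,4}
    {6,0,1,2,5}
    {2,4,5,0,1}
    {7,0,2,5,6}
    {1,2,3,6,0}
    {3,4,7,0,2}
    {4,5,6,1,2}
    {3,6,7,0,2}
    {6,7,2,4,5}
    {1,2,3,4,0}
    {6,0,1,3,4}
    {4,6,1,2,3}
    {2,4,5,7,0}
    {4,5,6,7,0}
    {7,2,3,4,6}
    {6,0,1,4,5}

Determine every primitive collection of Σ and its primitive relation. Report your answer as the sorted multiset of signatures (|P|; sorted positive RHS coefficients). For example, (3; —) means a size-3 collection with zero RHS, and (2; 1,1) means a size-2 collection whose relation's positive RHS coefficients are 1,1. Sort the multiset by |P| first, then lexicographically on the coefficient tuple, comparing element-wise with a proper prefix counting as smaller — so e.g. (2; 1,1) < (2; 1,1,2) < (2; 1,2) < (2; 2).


Σ has 3 primitive collections:

  {1,7}:  v_{1} + v_{7} = 0 — sig = (2; —)
  {3,5}:  v_{3} + v_{5} = v_{0} — sig = (2; 1)
  {0,2,4,6}:  v_{0} + v_{2} + v_{4} + v_{6} = v_{1} — sig = (4; 1)

so the primitive-relation signature multiset is
    (2; —)
    (2; 1)
    (4; 1)


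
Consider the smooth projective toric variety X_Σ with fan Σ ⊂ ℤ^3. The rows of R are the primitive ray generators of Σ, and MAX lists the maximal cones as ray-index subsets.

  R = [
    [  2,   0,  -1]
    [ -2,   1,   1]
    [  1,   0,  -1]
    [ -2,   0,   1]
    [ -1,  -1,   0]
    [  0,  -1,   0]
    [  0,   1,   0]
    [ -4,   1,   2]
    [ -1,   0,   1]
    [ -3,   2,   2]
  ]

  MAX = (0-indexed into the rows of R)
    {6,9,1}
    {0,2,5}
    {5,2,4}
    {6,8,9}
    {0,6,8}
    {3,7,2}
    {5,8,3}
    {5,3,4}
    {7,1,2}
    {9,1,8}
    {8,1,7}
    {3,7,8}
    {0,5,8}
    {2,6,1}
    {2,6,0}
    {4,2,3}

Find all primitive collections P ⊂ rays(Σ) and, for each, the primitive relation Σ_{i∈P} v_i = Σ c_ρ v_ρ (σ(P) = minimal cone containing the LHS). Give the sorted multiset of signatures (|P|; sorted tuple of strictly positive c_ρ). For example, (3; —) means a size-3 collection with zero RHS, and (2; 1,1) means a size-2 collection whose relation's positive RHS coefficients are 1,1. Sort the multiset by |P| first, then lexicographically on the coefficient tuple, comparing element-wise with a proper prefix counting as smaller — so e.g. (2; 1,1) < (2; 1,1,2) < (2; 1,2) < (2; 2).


Δ(Σ) — 10 vertices, 23 min non-faces:

  P = {0,3}:  v_{0} + v_{3} = 0  ⇒ sig = (2; —)
  P = {2,8}:  v_{2} + v_{8} = 0  ⇒ sig = (2; —)
  P = {5,6}:  v_{5} + v_{6} = 0  ⇒ sig = (2; —)
  P = {0,1}:  v_{0} + v_{1} = v_{6}  ⇒ sig = (2; 1)
  P = {0,7}:  v_{0} + v_{7} = v_{1}  ⇒ sig = (2; 1)
  P = {1,3}:  v_{1} + v_{3} = v_{7}  ⇒ sig = (2; 1)
  P = {1,5}:  v_{1} + v_{5} = v_{3}  ⇒ sig = (2; 1)
  P = {3,6}:  v_{3} + v_{6} = v_{1}  ⇒ sig = (2; 1)
  P = {4,9}:  v_{4} + v_{9} = v_{7}  ⇒ sig = (2; 1)
  P = {0,4}:  v_{0} + v_{4} = v_{2} + v_{5}  ⇒ sig = (2; 1,1)
  P = {2,9}:  v_{2} + v_{9} = v_{1} + v_{6}  ⇒ sig = (2; 1,1)
  P = {4,6}:  v_{4} + v_{6} = v_{2} + v_{3}  ⇒ sig = (2; 1,1)
  P = {4,8}:  v_{4} + v_{8} = v_{3} + v_{5}  ⇒ sig = (2; 1,1)
  P = {5,9}:  v_{5} + v_{9} = v_{1} + v_{8}  ⇒ sig = (2; 1,1)
  P = {0,9}:  v_{0} + v_{9} = 2·v_{6} + v_{8}  ⇒ sig = (2; 1,2)
  P = {1,4}:  v_{1} + v_{4} = v_{2} + 2·v_{3}  ⇒ sig = (2; 1,2)
  P = {3,9}:  v_{3} + v_{9} = 2·v_{1} + v_{8}  ⇒ sig = (2; 1,2)
  P = {4,7}:  v_{4} + v_{7} = v_{2} + 3·v_{3}  ⇒ sig = (2; 1,3)
  P = {7,9}:  v_{7} + v_{9} = 3·v_{1} + v_{8}  ⇒ sig = (2; 1,3)
  P = {5,7}:  v_{5} + v_{7} = 2·v_{3}  ⇒ sig = (2; 2)
  P = {6,7}:  v_{6} + v_{7} = 2·v_{1}  ⇒ sig = (2; 2)
  P = {1,6,8}:  v_{1} + v_{6} + v_{8} = v_{9}  ⇒ sig = (3; 1)
  P = {2,3,5}:  v_{2} + v_{3} + v_{5} = v_{4}  ⇒ sig = (3; 1)

Sorted signature multiset PRS(X):
[(2; —), (2; —), (2; —), (2; 1), (2; 1), (2; 1), (2; 1), (2; 1), (2; 1), (2; 1,1), (2; 1,1), (2; 1,1), (2; 1,1), (2; 1,1), (2; 1,2), (2; 1,2), (2; 1,2), (2; 1,3), (2; 1,3), (2; 2), (2; 2), (3; 1), (3; 1)]
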